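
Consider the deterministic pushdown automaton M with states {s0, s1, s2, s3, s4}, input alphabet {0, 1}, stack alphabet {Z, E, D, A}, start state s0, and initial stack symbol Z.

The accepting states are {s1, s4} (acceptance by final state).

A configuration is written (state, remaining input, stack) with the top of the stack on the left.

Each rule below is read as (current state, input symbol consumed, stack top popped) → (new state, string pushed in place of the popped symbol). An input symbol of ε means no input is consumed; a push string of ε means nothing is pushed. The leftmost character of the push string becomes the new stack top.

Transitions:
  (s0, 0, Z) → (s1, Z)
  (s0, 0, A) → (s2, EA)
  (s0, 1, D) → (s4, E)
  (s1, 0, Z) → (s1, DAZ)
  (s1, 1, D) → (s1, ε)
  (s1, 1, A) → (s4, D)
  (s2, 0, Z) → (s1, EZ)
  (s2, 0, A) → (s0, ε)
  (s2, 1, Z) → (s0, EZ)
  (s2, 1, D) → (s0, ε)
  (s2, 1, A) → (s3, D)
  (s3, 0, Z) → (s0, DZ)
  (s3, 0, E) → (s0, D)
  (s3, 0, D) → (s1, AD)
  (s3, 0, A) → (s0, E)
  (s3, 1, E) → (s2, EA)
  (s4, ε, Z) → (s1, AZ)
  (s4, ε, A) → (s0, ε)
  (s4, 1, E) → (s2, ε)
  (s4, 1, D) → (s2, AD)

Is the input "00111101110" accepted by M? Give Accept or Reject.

(s0, 00111101110, Z) ⊢ (s1, 0111101110, Z) ⊢ (s1, 111101110, DAZ) ⊢ (s1, 11101110, AZ) ⊢ (s4, 1101110, DZ) ⊢ (s2, 101110, ADZ) ⊢ (s3, 01110, DDZ) ⊢ (s1, 1110, ADDZ) ⊢ (s4, 110, DDDZ) ⊢ (s2, 10, ADDDZ) ⊢ (s3, 0, DDDDZ) ⊢ (s1, ε, ADDDDZ)
All input consumed; state s1 ∈ F.

Accept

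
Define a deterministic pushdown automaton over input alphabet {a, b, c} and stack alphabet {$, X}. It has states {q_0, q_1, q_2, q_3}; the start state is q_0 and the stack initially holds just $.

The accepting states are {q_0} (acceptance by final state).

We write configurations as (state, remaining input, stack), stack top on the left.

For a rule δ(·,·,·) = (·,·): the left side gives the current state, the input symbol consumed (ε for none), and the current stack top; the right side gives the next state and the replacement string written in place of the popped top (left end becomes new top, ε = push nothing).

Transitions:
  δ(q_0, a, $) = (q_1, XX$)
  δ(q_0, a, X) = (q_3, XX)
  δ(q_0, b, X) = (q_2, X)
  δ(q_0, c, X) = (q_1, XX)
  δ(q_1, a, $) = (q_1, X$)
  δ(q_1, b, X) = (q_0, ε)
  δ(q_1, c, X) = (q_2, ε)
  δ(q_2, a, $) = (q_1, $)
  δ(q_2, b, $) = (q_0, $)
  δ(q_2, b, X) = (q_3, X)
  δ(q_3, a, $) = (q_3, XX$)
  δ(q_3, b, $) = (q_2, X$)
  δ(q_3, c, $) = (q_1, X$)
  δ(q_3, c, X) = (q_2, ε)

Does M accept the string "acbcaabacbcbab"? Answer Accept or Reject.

(q_0, acbcaabacbcbab, $)
  read a, top $: go to q_1, push XX$ → (q_1, cbcaabacbcbab, XX$)
  read c, top X: go to q_2, push ε → (q_2, bcaabacbcbab, X$)
  read b, top X: go to q_3, push X → (q_3, caabacbcbab, X$)
  read c, top X: go to q_2, push ε → (q_2, aabacbcbab, $)
  read a, top $: go to q_1, push $ → (q_1, abacbcbab, $)
  read a, top $: go to q_1, push X$ → (q_1, bacbcbab, X$)
  read b, top X: go to q_0, push ε → (q_0, acbcbab, $)
  read a, top $: go to q_1, push XX$ → (q_1, cbcbab, XX$)
  read c, top X: go to q_2, push ε → (q_2, bcbab, X$)
  read b, top X: go to q_3, push X → (q_3, cbab, X$)
  read c, top X: go to q_2, push ε → (q_2, bab, $)
  read b, top $: go to q_0, push $ → (q_0, ab, $)
  read a, top $: go to q_1, push XX$ → (q_1, b, XX$)
  read b, top X: go to q_0, push ε → (q_0, ε, X$)
All input consumed; state q_0 ∈ F.

Accept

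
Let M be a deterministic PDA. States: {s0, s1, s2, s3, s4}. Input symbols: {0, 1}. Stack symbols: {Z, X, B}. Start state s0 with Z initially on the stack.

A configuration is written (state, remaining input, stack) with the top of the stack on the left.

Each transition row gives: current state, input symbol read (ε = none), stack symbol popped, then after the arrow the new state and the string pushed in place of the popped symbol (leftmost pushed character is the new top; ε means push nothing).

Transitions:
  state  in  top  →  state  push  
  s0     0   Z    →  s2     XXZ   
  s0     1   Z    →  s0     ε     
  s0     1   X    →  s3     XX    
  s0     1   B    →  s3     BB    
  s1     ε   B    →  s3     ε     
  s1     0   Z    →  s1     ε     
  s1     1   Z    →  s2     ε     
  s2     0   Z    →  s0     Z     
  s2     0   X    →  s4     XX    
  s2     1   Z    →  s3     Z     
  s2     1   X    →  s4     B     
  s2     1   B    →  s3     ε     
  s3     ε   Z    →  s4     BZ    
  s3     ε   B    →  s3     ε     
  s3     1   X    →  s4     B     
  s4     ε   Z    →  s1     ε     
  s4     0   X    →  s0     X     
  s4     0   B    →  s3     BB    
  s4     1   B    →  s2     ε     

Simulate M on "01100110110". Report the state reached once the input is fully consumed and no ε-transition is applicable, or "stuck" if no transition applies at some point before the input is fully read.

(s0, 01100110110, Z)
  read 0, top Z: go to s2, push XXZ → (s2, 1100110110, XXZ)
  read 1, top X: go to s4, push B → (s4, 100110110, BXZ)
  read 1, top B: go to s2, push ε → (s2, 00110110, XZ)
  read 0, top X: go to s4, push XX → (s4, 0110110, XXZ)
  read 0, top X: go to s0, push X → (s0, 110110, XXZ)
  read 1, top X: go to s3, push XX → (s3, 10110, XXXZ)
  read 1, top X: go to s4, push B → (s4, 0110, BXXZ)
  read 0, top B: go to s3, push BB → (s3, 110, BBXXZ)
  ε-move, top B: go to s3, push ε → (s3, 110, BXXZ)
  ε-move, top B: go to s3, push ε → (s3, 110, XXZ)
  read 1, top X: go to s4, push B → (s4, 10, BXZ)
  read 1, top B: go to s2, push ε → (s2, 0, XZ)
  read 0, top X: go to s4, push XX → (s4, ε, XXZ)
All input consumed; M is in state s4.

s4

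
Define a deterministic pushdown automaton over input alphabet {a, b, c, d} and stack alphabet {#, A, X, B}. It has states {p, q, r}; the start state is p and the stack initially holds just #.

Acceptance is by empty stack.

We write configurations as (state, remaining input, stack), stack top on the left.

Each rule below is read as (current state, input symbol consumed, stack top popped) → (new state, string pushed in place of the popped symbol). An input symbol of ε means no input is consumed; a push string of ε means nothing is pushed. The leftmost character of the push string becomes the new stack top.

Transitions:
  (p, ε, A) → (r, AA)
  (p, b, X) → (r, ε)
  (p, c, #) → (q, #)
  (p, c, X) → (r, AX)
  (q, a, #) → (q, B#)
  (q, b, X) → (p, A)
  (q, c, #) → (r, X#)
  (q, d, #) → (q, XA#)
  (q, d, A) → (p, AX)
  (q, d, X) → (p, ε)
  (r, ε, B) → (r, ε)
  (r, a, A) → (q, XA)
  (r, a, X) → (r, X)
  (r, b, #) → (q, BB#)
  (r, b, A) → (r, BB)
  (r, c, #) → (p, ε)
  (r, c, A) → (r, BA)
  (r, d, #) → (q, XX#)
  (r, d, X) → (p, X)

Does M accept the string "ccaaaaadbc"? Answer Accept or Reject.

(p, ccaaaaadbc, #)
  read c, top #: go to q, push # → (q, caaaaadbc, #)
  read c, top #: go to r, push X# → (r, aaaaadbc, X#)
  read a, top X: go to r, push X → (r, aaaadbc, X#)
  read a, top X: go to r, push X → (r, aaadbc, X#)
  read a, top X: go to r, push X → (r, aadbc, X#)
  read a, top X: go to r, push X → (r, adbc, X#)
  read a, top X: go to r, push X → (r, dbc, X#)
  read d, top X: go to p, push X → (p, bc, X#)
  read b, top X: go to r, push ε → (r, c, #)
  read c, top #: go to p, push ε → (p, ε, ε)
All input consumed and the stack is empty.

Accept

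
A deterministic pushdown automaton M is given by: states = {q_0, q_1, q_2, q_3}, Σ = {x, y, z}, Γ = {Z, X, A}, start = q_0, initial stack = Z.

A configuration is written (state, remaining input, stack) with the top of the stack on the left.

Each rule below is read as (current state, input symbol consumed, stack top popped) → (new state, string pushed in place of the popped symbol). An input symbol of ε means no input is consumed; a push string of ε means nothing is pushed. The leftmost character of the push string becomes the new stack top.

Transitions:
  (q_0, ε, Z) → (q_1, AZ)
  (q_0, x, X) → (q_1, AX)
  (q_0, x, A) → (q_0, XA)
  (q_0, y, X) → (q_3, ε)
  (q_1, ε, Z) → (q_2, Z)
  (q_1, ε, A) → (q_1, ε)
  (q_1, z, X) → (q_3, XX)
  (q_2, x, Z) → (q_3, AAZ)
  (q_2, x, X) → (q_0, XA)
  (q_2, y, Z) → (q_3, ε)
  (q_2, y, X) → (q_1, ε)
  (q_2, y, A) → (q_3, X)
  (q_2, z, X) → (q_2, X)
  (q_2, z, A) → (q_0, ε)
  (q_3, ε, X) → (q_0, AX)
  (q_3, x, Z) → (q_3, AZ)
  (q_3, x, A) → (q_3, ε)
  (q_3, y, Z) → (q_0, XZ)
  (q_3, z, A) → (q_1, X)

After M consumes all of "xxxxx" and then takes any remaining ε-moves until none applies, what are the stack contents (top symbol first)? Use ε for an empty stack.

(q_0, xxxxx, Z)
  ε-move, top Z: go to q_1, push AZ → (q_1, xxxxx, AZ)
  ε-move, top A: go to q_1, push ε → (q_1, xxxxx, Z)
  ε-move, top Z: go to q_2, push Z → (q_2, xxxxx, Z)
  read x, top Z: go to q_3, push AAZ → (q_3, xxxx, AAZ)
  read x, top A: go to q_3, push ε → (q_3, xxx, AZ)
  read x, top A: go to q_3, push ε → (q_3, xx, Z)
  read x, top Z: go to q_3, push AZ → (q_3, x, AZ)
  read x, top A: go to q_3, push ε → (q_3, ε, Z)
All input consumed in state q_3 with stack Z.

Z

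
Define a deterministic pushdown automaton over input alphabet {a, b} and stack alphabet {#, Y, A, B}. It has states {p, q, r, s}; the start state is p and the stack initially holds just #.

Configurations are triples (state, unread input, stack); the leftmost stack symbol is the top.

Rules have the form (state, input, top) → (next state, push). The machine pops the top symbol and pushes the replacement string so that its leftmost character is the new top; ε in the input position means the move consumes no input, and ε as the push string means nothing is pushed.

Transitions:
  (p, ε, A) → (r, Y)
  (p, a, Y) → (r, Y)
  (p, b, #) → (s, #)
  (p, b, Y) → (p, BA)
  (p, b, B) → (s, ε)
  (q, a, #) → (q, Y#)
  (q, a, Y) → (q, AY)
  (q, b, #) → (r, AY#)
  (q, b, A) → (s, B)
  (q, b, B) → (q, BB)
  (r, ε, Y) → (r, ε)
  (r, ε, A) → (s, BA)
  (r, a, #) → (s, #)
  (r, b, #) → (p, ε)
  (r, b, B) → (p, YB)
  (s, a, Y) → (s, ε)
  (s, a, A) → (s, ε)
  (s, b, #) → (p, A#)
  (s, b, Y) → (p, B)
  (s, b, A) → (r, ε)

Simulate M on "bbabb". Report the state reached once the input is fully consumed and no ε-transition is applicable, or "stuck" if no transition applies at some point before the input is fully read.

p

(p, bbabb, #)
  read b, top #: go to s, push # → (s, babb, #)
  read b, top #: go to p, push A# → (p, abb, A#)
  ε-move, top A: go to r, push Y → (r, abb, Y#)
  ε-move, top Y: go to r, push ε → (r, abb, #)
  read a, top #: go to s, push # → (s, bb, #)
  read b, top #: go to p, push A# → (p, b, A#)
  ε-move, top A: go to r, push Y → (r, b, Y#)
  ε-move, top Y: go to r, push ε → (r, b, #)
  read b, top #: go to p, push ε → (p, ε, ε)
All input consumed; M is in state p.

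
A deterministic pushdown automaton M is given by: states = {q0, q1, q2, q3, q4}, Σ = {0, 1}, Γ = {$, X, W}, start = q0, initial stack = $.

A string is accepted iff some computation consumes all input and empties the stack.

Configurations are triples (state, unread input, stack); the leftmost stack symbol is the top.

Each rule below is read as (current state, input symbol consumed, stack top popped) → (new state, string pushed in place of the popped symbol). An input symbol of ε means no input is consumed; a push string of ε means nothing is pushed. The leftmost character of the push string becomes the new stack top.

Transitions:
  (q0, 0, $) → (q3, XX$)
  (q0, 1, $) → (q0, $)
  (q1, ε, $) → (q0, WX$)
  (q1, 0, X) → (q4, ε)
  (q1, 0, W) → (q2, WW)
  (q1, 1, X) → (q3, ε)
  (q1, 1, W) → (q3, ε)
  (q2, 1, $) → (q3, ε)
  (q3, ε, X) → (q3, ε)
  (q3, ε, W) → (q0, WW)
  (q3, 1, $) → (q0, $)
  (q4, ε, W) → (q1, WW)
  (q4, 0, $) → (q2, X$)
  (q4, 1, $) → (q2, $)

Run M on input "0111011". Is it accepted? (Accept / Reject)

Reject

(q0, 0111011, $) ⊢ (q3, 111011, XX$) ⊢ (q3, 111011, X$) ⊢ (q3, 111011, $) ⊢ (q0, 11011, $) ⊢ (q0, 1011, $) ⊢ (q0, 011, $) ⊢ (q3, 11, XX$) ⊢ (q3, 11, X$) ⊢ (q3, 11, $) ⊢ (q0, 1, $) ⊢ (q0, ε, $)
All input consumed; stack is $, not empty, and no further ε-move applies.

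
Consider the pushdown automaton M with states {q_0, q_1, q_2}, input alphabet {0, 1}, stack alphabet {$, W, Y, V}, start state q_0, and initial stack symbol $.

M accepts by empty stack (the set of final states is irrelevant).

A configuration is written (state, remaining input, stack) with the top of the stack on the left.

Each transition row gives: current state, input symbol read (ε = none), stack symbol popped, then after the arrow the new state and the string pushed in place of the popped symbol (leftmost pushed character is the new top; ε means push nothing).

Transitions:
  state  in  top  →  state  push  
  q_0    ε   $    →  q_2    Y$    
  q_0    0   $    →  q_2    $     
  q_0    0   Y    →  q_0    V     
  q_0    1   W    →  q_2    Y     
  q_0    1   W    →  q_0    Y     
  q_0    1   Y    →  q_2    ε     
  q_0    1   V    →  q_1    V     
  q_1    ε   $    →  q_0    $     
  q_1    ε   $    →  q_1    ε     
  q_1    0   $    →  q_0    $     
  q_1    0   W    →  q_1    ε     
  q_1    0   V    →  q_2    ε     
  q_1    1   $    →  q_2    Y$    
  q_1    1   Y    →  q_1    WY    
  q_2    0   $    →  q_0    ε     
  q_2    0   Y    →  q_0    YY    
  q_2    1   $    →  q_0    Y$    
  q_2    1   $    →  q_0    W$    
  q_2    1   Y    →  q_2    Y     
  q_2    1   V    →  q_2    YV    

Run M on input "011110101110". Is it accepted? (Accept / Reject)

Accept

One accepting computation: (q_0, 011110101110, $) ⊢ (q_2, 11110101110, $) ⊢ (q_0, 1110101110, Y$) ⊢ (q_2, 110101110, $) ⊢ (q_0, 10101110, W$) ⊢ (q_0, 0101110, Y$) ⊢ (q_0, 101110, V$) ⊢ (q_1, 01110, V$) ⊢ (q_2, 1110, $) ⊢ (q_0, 110, W$) ⊢ (q_0, 10, Y$) ⊢ (q_2, 0, $) ⊢ (q_0, ε, ε)
All input consumed and the stack is empty.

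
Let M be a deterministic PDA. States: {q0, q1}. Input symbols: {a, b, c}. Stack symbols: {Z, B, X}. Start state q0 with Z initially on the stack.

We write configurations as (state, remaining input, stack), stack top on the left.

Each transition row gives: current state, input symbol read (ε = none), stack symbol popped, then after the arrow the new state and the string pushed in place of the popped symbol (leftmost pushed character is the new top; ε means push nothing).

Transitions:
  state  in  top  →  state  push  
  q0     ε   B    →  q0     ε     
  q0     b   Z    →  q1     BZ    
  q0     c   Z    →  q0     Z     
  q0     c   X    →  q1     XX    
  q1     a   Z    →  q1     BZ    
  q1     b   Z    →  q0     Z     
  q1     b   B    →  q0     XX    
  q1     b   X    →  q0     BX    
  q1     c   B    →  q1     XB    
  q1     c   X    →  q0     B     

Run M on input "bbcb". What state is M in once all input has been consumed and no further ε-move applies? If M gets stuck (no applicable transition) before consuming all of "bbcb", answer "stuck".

q0

(q0, bbcb, Z)
  read b, top Z: go to q1, push BZ → (q1, bcb, BZ)
  read b, top B: go to q0, push XX → (q0, cb, XXZ)
  read c, top X: go to q1, push XX → (q1, b, XXXZ)
  read b, top X: go to q0, push BX → (q0, ε, BXXXZ)
  ε-move, top B: go to q0, push ε → (q0, ε, XXXZ)
All input consumed; M is in state q0.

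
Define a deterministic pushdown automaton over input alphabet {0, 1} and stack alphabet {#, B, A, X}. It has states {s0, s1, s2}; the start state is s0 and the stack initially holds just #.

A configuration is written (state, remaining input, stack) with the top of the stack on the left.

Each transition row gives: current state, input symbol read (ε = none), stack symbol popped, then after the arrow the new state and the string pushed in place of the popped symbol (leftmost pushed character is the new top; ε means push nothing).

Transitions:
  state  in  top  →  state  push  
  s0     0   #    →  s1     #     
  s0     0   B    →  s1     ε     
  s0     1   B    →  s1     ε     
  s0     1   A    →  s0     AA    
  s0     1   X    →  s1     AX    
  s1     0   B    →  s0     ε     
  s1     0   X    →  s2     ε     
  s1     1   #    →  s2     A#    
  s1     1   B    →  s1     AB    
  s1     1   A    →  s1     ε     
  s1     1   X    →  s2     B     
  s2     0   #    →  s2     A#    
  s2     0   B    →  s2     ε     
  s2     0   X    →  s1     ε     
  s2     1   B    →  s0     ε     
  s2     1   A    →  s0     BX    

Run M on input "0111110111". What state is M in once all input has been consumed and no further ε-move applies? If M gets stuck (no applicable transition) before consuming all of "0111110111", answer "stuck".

(s0, 0111110111, #) ⊢ (s1, 111110111, #) ⊢ (s2, 11110111, A#) ⊢ (s0, 1110111, BX#) ⊢ (s1, 110111, X#) ⊢ (s2, 10111, B#) ⊢ (s0, 0111, #) ⊢ (s1, 111, #) ⊢ (s2, 11, A#) ⊢ (s0, 1, BX#) ⊢ (s1, ε, X#)
All input consumed; M is in state s1.

s1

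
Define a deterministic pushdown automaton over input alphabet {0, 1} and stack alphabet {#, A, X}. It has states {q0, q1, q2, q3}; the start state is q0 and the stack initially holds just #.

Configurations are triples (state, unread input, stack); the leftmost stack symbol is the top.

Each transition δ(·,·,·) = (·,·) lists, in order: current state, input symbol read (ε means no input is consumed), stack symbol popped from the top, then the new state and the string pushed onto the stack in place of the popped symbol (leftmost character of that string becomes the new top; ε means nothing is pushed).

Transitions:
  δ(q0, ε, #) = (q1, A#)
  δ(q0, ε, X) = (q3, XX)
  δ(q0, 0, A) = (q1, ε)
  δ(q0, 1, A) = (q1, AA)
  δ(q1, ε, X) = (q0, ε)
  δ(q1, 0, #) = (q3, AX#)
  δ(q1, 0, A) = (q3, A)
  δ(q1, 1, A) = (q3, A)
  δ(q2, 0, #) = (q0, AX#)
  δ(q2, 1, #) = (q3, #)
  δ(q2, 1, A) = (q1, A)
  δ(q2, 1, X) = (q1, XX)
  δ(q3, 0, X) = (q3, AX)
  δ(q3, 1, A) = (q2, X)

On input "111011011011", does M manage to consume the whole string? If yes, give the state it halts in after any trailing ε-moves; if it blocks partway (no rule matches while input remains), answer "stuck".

q3

(q0, 111011011011, #)
  ε-move, top #: go to q1, push A# → (q1, 111011011011, A#)
  read 1, top A: go to q3, push A → (q3, 11011011011, A#)
  read 1, top A: go to q2, push X → (q2, 1011011011, X#)
  read 1, top X: go to q1, push XX → (q1, 011011011, XX#)
  ε-move, top X: go to q0, push ε → (q0, 011011011, X#)
  ε-move, top X: go to q3, push XX → (q3, 011011011, XX#)
  read 0, top X: go to q3, push AX → (q3, 11011011, AXX#)
  read 1, top A: go to q2, push X → (q2, 1011011, XXX#)
  read 1, top X: go to q1, push XX → (q1, 011011, XXXX#)
  ε-move, top X: go to q0, push ε → (q0, 011011, XXX#)
  ε-move, top X: go to q3, push XX → (q3, 011011, XXXX#)
  read 0, top X: go to q3, push AX → (q3, 11011, AXXXX#)
  read 1, top A: go to q2, push X → (q2, 1011, XXXXX#)
  read 1, top X: go to q1, push XX → (q1, 011, XXXXXX#)
  ε-move, top X: go to q0, push ε → (q0, 011, XXXXX#)
  ε-move, top X: go to q3, push XX → (q3, 011, XXXXXX#)
  read 0, top X: go to q3, push AX → (q3, 11, AXXXXXX#)
  read 1, top A: go to q2, push X → (q2, 1, XXXXXXX#)
  read 1, top X: go to q1, push XX → (q1, ε, XXXXXXXX#)
  ε-move, top X: go to q0, push ε → (q0, ε, XXXXXXX#)
  ε-move, top X: go to q3, push XX → (q3, ε, XXXXXXXX#)
All input consumed; M is in state q3.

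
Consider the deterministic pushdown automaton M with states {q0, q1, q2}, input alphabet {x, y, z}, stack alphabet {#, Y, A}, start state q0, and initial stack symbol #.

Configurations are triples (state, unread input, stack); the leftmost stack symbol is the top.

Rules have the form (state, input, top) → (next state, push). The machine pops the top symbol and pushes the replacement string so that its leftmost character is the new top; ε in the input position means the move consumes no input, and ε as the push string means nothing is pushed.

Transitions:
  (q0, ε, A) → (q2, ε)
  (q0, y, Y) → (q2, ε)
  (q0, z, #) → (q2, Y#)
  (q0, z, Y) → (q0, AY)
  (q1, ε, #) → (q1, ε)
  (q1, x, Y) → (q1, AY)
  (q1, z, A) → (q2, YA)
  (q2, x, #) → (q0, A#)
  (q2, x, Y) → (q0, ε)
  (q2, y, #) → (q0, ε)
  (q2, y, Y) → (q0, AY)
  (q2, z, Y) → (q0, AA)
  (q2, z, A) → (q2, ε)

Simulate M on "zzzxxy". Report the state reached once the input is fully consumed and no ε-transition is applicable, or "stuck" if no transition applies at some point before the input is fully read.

(q0, zzzxxy, #)
  read z, top #: go to q2, push Y# → (q2, zzxxy, Y#)
  read z, top Y: go to q0, push AA → (q0, zxxy, AA#)
  ε-move, top A: go to q2, push ε → (q2, zxxy, A#)
  read z, top A: go to q2, push ε → (q2, xxy, #)
  read x, top #: go to q0, push A# → (q0, xy, A#)
  ε-move, top A: go to q2, push ε → (q2, xy, #)
  read x, top #: go to q0, push A# → (q0, y, A#)
  ε-move, top A: go to q2, push ε → (q2, y, #)
  read y, top #: go to q0, push ε → (q0, ε, ε)
All input consumed; M is in state q0.

q0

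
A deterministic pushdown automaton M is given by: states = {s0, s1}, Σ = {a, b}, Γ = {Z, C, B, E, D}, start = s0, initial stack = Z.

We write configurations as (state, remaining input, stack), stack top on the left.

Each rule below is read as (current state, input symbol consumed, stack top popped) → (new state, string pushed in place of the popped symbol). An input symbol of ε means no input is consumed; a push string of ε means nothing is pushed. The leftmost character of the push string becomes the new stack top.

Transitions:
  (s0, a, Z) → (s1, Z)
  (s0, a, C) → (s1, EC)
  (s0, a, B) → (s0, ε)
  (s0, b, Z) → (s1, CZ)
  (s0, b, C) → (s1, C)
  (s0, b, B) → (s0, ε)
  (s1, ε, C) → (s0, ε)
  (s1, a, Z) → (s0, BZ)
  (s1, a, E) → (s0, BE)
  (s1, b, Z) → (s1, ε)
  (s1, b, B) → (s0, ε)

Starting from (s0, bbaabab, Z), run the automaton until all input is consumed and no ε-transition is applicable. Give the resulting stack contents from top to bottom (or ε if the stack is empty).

ε

(s0, bbaabab, Z)
  read b, top Z: go to s1, push CZ → (s1, baabab, CZ)
  ε-move, top C: go to s0, push ε → (s0, baabab, Z)
  read b, top Z: go to s1, push CZ → (s1, aabab, CZ)
  ε-move, top C: go to s0, push ε → (s0, aabab, Z)
  read a, top Z: go to s1, push Z → (s1, abab, Z)
  read a, top Z: go to s0, push BZ → (s0, bab, BZ)
  read b, top B: go to s0, push ε → (s0, ab, Z)
  read a, top Z: go to s1, push Z → (s1, b, Z)
  read b, top Z: go to s1, push ε → (s1, ε, ε)
All input consumed in state s1 with stack ε.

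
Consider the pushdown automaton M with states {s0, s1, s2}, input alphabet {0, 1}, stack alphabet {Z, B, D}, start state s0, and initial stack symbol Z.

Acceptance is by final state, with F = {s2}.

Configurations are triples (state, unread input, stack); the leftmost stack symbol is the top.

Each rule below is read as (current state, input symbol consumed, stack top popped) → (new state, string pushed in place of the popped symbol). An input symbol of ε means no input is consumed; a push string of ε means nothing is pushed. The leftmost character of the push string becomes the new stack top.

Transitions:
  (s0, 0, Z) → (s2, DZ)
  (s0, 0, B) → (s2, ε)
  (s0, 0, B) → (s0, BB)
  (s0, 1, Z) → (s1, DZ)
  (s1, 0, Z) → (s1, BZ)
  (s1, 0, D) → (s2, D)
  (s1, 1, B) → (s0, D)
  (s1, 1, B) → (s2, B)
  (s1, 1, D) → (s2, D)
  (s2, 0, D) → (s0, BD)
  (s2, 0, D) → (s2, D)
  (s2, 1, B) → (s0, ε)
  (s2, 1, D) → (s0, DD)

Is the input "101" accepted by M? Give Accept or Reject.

Reject

No computation consumes all input and reaches a final state.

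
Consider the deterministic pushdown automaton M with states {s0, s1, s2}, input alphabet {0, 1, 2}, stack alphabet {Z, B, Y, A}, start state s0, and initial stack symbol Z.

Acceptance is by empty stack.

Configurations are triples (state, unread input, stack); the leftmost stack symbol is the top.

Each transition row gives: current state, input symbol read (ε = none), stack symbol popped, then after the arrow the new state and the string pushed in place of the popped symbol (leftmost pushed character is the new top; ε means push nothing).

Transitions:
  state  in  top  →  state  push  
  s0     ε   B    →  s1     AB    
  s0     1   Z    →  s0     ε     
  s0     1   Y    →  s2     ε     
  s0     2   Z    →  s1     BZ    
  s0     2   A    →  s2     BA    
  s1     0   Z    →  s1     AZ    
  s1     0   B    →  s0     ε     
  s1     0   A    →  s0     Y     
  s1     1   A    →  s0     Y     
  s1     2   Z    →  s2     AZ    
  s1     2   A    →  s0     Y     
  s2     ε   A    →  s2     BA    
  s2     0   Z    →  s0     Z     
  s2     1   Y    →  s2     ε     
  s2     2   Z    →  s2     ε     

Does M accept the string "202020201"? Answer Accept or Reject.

(s0, 202020201, Z)
  read 2, top Z: go to s1, push BZ → (s1, 02020201, BZ)
  read 0, top B: go to s0, push ε → (s0, 2020201, Z)
  read 2, top Z: go to s1, push BZ → (s1, 020201, BZ)
  read 0, top B: go to s0, push ε → (s0, 20201, Z)
  read 2, top Z: go to s1, push BZ → (s1, 0201, BZ)
  read 0, top B: go to s0, push ε → (s0, 201, Z)
  read 2, top Z: go to s1, push BZ → (s1, 01, BZ)
  read 0, top B: go to s0, push ε → (s0, 1, Z)
  read 1, top Z: go to s0, push ε → (s0, ε, ε)
All input consumed and the stack is empty.

Accept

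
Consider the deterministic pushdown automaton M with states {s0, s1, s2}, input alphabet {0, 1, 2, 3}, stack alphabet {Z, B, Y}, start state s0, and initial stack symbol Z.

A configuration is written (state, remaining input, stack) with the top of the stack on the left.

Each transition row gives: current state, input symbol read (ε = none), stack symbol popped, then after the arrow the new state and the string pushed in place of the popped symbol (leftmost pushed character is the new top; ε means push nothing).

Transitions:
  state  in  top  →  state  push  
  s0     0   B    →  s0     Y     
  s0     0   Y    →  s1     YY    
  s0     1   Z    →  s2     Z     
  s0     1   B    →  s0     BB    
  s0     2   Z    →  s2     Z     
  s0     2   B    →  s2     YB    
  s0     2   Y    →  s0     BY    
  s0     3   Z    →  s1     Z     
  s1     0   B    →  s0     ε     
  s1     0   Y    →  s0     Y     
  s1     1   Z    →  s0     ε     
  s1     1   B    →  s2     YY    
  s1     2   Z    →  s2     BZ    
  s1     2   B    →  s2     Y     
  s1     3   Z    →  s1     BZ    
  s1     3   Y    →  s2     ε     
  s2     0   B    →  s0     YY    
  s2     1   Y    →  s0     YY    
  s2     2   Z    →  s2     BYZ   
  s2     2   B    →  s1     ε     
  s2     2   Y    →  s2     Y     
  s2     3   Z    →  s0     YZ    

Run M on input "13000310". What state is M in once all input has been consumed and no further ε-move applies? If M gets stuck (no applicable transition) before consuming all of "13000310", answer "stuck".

(s0, 13000310, Z)
  read 1, top Z: go to s2, push Z → (s2, 3000310, Z)
  read 3, top Z: go to s0, push YZ → (s0, 000310, YZ)
  read 0, top Y: go to s1, push YY → (s1, 00310, YYZ)
  read 0, top Y: go to s0, push Y → (s0, 0310, YYZ)
  read 0, top Y: go to s1, push YY → (s1, 310, YYYZ)
  read 3, top Y: go to s2, push ε → (s2, 10, YYZ)
  read 1, top Y: go to s0, push YY → (s0, 0, YYYZ)
  read 0, top Y: go to s1, push YY → (s1, ε, YYYYZ)
All input consumed; M is in state s1.

s1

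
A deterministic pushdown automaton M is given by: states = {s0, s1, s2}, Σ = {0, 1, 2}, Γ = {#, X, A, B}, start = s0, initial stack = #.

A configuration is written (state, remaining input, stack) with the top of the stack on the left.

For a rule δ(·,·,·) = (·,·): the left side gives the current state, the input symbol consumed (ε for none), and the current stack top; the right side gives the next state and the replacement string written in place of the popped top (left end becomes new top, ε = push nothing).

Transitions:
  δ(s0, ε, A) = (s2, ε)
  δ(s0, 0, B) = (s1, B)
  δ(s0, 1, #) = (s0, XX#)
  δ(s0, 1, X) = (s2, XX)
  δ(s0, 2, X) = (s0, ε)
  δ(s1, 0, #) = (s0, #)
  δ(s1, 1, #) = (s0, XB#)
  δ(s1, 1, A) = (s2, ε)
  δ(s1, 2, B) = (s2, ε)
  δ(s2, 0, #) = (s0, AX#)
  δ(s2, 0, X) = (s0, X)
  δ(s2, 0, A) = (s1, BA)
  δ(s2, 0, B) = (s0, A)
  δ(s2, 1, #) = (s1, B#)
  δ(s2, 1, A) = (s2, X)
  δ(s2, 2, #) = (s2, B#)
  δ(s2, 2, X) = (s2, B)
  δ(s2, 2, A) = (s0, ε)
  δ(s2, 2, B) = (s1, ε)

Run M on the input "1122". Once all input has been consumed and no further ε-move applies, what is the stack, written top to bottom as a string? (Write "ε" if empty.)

XX#

(s0, 1122, #) ⊢ (s0, 122, XX#) ⊢ (s2, 22, XXX#) ⊢ (s2, 2, BXX#) ⊢ (s1, ε, XX#)
All input consumed in state s1 with stack XX#.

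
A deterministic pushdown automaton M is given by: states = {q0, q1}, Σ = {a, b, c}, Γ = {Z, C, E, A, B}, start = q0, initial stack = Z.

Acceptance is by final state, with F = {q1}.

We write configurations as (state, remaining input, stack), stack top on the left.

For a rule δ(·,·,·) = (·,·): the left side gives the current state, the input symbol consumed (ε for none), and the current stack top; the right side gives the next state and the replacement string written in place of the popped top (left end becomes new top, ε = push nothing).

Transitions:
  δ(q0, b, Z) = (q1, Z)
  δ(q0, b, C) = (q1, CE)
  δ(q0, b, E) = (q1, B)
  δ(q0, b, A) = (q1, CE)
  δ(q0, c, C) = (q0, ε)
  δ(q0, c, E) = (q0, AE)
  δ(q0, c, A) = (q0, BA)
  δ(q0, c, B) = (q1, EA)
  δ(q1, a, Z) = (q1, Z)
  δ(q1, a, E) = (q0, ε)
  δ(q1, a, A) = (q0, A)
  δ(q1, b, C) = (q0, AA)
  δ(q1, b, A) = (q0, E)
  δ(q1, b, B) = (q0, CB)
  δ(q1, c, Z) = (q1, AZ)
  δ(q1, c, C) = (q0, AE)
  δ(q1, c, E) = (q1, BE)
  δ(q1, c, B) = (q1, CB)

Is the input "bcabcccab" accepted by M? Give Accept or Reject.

(q0, bcabcccab, Z) ⊢ (q1, cabcccab, Z) ⊢ (q1, abcccab, AZ) ⊢ (q0, bcccab, AZ) ⊢ (q1, cccab, CEZ) ⊢ (q0, ccab, AEEZ) ⊢ (q0, cab, BAEEZ) ⊢ (q1, ab, EAAEEZ) ⊢ (q0, b, AAEEZ) ⊢ (q1, ε, CEAEEZ)
All input consumed; state q1 ∈ F.

Accept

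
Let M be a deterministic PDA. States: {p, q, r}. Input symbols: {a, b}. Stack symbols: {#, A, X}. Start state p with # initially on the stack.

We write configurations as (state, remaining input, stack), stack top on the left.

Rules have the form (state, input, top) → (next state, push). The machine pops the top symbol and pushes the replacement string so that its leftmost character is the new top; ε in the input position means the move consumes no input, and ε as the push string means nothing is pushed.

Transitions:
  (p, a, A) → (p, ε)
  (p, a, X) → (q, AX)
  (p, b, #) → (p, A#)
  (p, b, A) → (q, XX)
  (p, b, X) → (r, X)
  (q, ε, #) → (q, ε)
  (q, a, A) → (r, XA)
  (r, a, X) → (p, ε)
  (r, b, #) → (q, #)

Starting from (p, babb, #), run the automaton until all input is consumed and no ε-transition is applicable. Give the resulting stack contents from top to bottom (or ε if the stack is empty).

(p, babb, #)
  read b, top #: go to p, push A# → (p, abb, A#)
  read a, top A: go to p, push ε → (p, bb, #)
  read b, top #: go to p, push A# → (p, b, A#)
  read b, top A: go to q, push XX → (q, ε, XX#)
All input consumed in state q with stack XX#.

XX#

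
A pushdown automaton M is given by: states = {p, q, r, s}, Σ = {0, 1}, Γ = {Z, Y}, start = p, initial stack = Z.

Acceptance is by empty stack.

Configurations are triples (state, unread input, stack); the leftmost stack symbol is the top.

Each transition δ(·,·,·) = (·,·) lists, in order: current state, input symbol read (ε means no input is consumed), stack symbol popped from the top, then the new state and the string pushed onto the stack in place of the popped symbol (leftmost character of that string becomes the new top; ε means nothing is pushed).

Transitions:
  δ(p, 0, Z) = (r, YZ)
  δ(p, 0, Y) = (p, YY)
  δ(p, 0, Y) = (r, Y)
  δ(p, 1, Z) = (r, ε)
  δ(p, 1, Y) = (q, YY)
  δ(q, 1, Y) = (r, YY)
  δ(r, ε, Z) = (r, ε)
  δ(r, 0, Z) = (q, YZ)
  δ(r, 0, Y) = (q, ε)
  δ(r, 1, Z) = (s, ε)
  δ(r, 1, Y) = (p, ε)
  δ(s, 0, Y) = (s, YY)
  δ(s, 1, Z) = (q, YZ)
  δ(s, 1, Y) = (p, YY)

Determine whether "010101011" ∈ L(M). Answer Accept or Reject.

Accept

One accepting computation: (p, 010101011, Z) ⊢ (r, 10101011, YZ) ⊢ (p, 0101011, Z) ⊢ (r, 101011, YZ) ⊢ (p, 01011, Z) ⊢ (r, 1011, YZ) ⊢ (p, 011, Z) ⊢ (r, 11, YZ) ⊢ (p, 1, Z) ⊢ (r, ε, ε)
All input consumed and the stack is empty.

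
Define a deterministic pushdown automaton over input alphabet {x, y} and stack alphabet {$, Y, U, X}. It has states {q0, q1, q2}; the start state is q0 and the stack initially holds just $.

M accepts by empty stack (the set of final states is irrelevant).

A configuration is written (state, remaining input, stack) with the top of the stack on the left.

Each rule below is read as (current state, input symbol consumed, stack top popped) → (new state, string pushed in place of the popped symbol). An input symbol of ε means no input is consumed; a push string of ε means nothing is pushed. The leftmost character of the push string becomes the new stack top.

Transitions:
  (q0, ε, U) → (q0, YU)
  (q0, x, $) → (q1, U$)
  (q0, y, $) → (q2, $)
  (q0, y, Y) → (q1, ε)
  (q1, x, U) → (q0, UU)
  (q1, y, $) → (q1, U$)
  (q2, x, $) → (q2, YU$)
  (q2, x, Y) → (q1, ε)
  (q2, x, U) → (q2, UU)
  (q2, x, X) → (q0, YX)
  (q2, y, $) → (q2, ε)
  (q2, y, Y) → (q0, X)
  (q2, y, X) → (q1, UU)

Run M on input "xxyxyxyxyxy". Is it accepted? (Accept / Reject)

(q0, xxyxyxyxyxy, $)
  read x, top $: go to q1, push U$ → (q1, xyxyxyxyxy, U$)
  read x, top U: go to q0, push UU → (q0, yxyxyxyxy, UU$)
  ε-move, top U: go to q0, push YU → (q0, yxyxyxyxy, YUU$)
  read y, top Y: go to q1, push ε → (q1, xyxyxyxy, UU$)
  read x, top U: go to q0, push UU → (q0, yxyxyxy, UUU$)
  ε-move, top U: go to q0, push YU → (q0, yxyxyxy, YUUU$)
  read y, top Y: go to q1, push ε → (q1, xyxyxy, UUU$)
  read x, top U: go to q0, push UU → (q0, yxyxy, UUUU$)
  ε-move, top U: go to q0, push YU → (q0, yxyxy, YUUUU$)
  read y, top Y: go to q1, push ε → (q1, xyxy, UUUU$)
  read x, top U: go to q0, push UU → (q0, yxy, UUUUU$)
  ε-move, top U: go to q0, push YU → (q0, yxy, YUUUUU$)
  read y, top Y: go to q1, push ε → (q1, xy, UUUUU$)
  read x, top U: go to q0, push UU → (q0, y, UUUUUU$)
  ε-move, top U: go to q0, push YU → (q0, y, YUUUUUU$)
  read y, top Y: go to q1, push ε → (q1, ε, UUUUUU$)
All input consumed; stack is UUUUUU$, not empty, and no further ε-move applies.

Reject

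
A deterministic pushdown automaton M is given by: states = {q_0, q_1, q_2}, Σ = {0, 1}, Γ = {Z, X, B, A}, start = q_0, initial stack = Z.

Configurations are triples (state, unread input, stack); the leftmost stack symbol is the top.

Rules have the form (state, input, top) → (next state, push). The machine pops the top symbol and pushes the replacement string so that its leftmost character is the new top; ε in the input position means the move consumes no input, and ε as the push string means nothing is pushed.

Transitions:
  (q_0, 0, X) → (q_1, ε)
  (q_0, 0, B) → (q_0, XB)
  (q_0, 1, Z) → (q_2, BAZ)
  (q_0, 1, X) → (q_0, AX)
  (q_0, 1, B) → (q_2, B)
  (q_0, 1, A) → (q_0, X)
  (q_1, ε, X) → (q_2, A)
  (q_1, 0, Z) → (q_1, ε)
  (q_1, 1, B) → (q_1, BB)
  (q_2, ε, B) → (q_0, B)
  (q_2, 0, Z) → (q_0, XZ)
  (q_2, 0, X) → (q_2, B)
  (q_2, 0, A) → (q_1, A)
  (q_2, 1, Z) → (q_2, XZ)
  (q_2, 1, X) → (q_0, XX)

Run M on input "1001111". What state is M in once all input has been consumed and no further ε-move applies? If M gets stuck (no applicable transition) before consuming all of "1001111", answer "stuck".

(q_0, 1001111, Z) ⊢ (q_2, 001111, BAZ) ⊢ (q_0, 001111, BAZ) ⊢ (q_0, 01111, XBAZ) ⊢ (q_1, 1111, BAZ) ⊢ (q_1, 111, BBAZ) ⊢ (q_1, 11, BBBAZ) ⊢ (q_1, 1, BBBBAZ) ⊢ (q_1, ε, BBBBBAZ)
All input consumed; M is in state q_1.

q_1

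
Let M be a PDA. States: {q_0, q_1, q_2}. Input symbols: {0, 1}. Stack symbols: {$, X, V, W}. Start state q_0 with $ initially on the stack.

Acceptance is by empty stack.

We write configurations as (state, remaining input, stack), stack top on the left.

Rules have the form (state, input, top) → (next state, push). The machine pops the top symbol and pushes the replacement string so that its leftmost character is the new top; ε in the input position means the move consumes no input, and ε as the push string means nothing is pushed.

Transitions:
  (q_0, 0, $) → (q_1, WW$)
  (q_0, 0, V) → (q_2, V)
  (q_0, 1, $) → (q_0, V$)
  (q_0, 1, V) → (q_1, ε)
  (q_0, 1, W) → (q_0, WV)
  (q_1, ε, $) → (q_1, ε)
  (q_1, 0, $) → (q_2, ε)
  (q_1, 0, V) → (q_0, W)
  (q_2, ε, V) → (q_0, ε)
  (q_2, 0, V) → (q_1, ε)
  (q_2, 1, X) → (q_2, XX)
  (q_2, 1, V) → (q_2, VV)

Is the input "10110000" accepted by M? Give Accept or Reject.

One accepting computation: (q_0, 10110000, $) ⊢ (q_0, 0110000, V$) ⊢ (q_2, 110000, V$) ⊢ (q_2, 10000, VV$) ⊢ (q_2, 0000, VVV$) ⊢ (q_0, 0000, VV$) ⊢ (q_2, 000, VV$) ⊢ (q_0, 000, V$) ⊢ (q_2, 00, V$) ⊢ (q_1, 0, $) ⊢ (q_2, ε, ε)
All input consumed and the stack is empty.

Accept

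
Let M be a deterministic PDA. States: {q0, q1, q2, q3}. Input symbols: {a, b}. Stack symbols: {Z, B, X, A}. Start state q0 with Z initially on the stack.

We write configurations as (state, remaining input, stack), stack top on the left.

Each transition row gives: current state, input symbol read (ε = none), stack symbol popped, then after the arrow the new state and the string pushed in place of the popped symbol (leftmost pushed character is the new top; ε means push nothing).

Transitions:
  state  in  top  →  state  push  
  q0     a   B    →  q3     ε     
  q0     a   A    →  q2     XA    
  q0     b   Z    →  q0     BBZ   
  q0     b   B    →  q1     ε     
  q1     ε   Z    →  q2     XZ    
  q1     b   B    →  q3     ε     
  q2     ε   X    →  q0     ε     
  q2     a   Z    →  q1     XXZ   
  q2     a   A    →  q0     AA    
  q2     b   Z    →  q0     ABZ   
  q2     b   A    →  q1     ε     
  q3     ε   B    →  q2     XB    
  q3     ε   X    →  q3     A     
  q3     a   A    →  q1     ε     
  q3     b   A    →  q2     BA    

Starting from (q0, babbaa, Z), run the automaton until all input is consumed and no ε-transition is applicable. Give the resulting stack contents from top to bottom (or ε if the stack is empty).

Z

(q0, babbaa, Z)
  read b, top Z: go to q0, push BBZ → (q0, abbaa, BBZ)
  read a, top B: go to q3, push ε → (q3, bbaa, BZ)
  ε-move, top B: go to q2, push XB → (q2, bbaa, XBZ)
  ε-move, top X: go to q0, push ε → (q0, bbaa, BZ)
  read b, top B: go to q1, push ε → (q1, baa, Z)
  ε-move, top Z: go to q2, push XZ → (q2, baa, XZ)
  ε-move, top X: go to q0, push ε → (q0, baa, Z)
  read b, top Z: go to q0, push BBZ → (q0, aa, BBZ)
  read a, top B: go to q3, push ε → (q3, a, BZ)
  ε-move, top B: go to q2, push XB → (q2, a, XBZ)
  ε-move, top X: go to q0, push ε → (q0, a, BZ)
  read a, top B: go to q3, push ε → (q3, ε, Z)
All input consumed in state q3 with stack Z.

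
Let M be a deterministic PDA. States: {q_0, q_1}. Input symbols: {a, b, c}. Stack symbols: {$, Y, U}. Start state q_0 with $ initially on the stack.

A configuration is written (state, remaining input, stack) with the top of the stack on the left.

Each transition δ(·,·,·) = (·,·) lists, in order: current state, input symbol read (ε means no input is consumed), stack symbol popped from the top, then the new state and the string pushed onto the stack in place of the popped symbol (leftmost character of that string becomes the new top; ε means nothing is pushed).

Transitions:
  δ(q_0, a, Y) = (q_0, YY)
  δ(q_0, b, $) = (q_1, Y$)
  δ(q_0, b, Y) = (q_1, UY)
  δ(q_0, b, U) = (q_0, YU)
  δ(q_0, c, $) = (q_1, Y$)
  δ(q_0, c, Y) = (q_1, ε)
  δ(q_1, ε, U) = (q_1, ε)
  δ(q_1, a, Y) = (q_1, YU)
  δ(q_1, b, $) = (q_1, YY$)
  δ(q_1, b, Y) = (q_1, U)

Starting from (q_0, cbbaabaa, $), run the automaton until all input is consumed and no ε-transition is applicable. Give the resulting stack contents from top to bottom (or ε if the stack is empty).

YUU$

(q_0, cbbaabaa, $)
  read c, top $: go to q_1, push Y$ → (q_1, bbaabaa, Y$)
  read b, top Y: go to q_1, push U → (q_1, baabaa, U$)
  ε-move, top U: go to q_1, push ε → (q_1, baabaa, $)
  read b, top $: go to q_1, push YY$ → (q_1, aabaa, YY$)
  read a, top Y: go to q_1, push YU → (q_1, abaa, YUY$)
  read a, top Y: go to q_1, push YU → (q_1, baa, YUUY$)
  read b, top Y: go to q_1, push U → (q_1, aa, UUUY$)
  ε-move, top U: go to q_1, push ε → (q_1, aa, UUY$)
  ε-move, top U: go to q_1, push ε → (q_1, aa, UY$)
  ε-move, top U: go to q_1, push ε → (q_1, aa, Y$)
  read a, top Y: go to q_1, push YU → (q_1, a, YU$)
  read a, top Y: go to q_1, push YU → (q_1, ε, YUU$)
All input consumed in state q_1 with stack YUU$.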